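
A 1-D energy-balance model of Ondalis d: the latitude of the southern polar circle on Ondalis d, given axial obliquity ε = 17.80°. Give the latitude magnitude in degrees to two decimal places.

72.20°

The polar circle is the lowest latitude that experiences at least one full rotation of continuous darkness at the northern-summer solstice; it lies at |ϕ| = 90° − ε = 90° − 17.80° = 72.20°.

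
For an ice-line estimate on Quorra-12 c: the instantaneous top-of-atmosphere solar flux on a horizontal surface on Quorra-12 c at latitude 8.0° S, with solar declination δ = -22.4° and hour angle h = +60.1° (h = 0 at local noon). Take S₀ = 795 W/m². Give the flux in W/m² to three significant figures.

cos θ_z = sin φ sin δ + cos φ cos δ cos h = 0.053035 + 0.456390 = 0.509425.
Flux = S₀ · cos θ_z = 795 × 0.509425 = 405.0 W/m².

405 W/m²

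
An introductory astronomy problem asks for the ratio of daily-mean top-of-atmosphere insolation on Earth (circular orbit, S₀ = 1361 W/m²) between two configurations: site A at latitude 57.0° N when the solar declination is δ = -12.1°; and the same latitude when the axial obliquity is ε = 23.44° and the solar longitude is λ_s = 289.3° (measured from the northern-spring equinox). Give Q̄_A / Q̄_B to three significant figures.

Q̄_A / Q̄_B ≈ 2.55

— Configuration A (φ=+57.0°):
cos H₀ = −tan(+57.0°) tan(-12.100°) = 0.3301, H₀ = 1.2344 rad.
Bracket: H₀ sin φ sin δ + cos φ cos δ sin H₀ = 1.2344×0.83867×-0.20962 + 0.54464×0.97778×0.94394 = -0.217010 + 0.502684 = 0.285674.
Q̄ = (S₀/π) × [bracket] = (1361/π) × 0.285674 = 123.76 W/m².
— Configuration B (φ=+57.0°):
Solar declination: sin δ = sin ε · sin λ_s = sin 23.44° × sin 289.3° = -0.37543, so δ = -22.051°.
cos H₀ = −tan(+57.0°) tan(-22.051°) = 0.6237, H₀ = 0.8973 rad.
Bracket: H₀ sin φ sin δ + cos φ cos δ sin H₀ = 0.8973×0.83867×-0.37543 + 0.54464×0.92685×0.78163 = -0.282526 + 0.394566 = 0.112040.
Q̄ = (S₀/π) × [bracket] = (1361/π) × 0.112040 = 48.538 W/m².
Ratio Q̄_A / Q̄_B = 123.76 / 48.538 = 2.550.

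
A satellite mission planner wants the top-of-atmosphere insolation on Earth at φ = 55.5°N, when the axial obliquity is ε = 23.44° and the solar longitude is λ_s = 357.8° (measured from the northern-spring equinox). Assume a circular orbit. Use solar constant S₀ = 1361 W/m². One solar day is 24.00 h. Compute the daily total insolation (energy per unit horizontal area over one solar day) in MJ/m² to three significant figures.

20.5 MJ/m²

Solar declination: sin δ = sin ε · sin λ_s = sin 23.44° × sin 357.8° = -0.01527, so δ = -0.875°.
cos H₀ = −tan(+55.5°) tan(-0.875°) = 0.0222, H₀ = 1.5486 rad.
Bracket: H₀ sin φ sin δ + cos φ cos δ sin H₀ = 1.5486×0.82413×-0.01527 + 0.56641×0.99988×0.99975 = -0.019488 + 0.566200 = 0.546712.
Q̄ = (S₀/π) × [bracket] = (1361/π) × 0.546712 = 236.85 W/m².
Daily total = Q̄ × 24.00 h × 3600 s/h = 236.85 × 24.00 × 3600 / 10⁶ = 20.46 MJ/m².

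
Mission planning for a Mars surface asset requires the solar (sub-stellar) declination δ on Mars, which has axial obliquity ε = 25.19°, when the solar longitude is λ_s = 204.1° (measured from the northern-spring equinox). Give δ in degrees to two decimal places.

sin δ = sin ε · sin λ_s = sin 25.19° × sin 204.1° = -0.173794.
δ = arcsin(-0.173794) = -10.01°.

δ = -10.01°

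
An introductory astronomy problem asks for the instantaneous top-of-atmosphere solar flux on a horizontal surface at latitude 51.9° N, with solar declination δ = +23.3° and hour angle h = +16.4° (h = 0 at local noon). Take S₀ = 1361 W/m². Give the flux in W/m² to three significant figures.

cos θ_z = sin φ sin δ + cos φ cos δ cos h = 0.311269 + 0.543657 = 0.854926.
Flux = S₀ · cos θ_z = 1361 × 0.854926 = 1164 W/m².

1.16e+03 W/m²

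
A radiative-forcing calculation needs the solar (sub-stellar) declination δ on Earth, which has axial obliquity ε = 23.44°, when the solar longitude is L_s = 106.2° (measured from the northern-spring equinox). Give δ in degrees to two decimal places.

sin δ = sin ε · sin L_s = sin 23.44° × sin 106.2° = 0.381994.
δ = arcsin(0.381994) = +22.46°.

δ = +22.46°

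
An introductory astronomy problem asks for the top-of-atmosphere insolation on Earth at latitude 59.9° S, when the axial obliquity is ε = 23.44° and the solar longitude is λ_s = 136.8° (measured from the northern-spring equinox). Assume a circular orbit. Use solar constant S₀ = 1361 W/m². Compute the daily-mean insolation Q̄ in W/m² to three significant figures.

Q̄ ≈ 74.2 W/m²

Solar declination: sin δ = sin ε · sin λ_s = sin 23.44° × sin 136.8° = 0.27230, so δ = +15.801°.
cos H₀ = −tan(-59.9°) tan(+15.801°) = 0.4882, H₀ = 1.0608 rad.
Bracket: H₀ sin φ sin δ + cos φ cos δ sin H₀ = 1.0608×-0.86515×0.27230 + 0.50151×0.96221×0.87273 = -0.249904 + 0.421143 = 0.171239.
Q̄ = (S₀/π) × [bracket] = (1361/π) × 0.171239 = 74.18 W/m².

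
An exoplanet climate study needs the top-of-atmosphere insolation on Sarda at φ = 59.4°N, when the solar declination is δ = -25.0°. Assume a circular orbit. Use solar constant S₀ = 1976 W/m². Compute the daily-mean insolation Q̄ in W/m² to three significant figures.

cos H₀ = −tan(+59.4°) tan(-25.000°) = 0.7885, H₀ = 0.6625 rad.
Bracket: H₀ sin φ sin δ + cos φ cos δ sin H₀ = 0.6625×0.86074×-0.42262 + 0.50904×0.90631×0.61506 = -0.240995 + 0.283757 = 0.042762.
Q̄ = (S₀/π) × [bracket] = (1976/π) × 0.042762 = 26.90 W/m².

Q̄ ≈ 26.9 W/m²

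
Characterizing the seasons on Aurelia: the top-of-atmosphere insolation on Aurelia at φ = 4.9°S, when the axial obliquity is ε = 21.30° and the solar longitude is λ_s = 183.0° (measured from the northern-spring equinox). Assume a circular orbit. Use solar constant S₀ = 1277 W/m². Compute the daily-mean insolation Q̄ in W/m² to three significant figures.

Solar declination: sin δ = sin ε · sin λ_s = sin 21.30° × sin 183.0° = -0.01901, so δ = -1.089°.
cos H₀ = −tan(-4.9°) tan(-1.089°) = -0.0016, H₀ = 1.5724 rad.
Bracket: H₀ sin φ sin δ + cos φ cos δ sin H₀ = 1.5724×-0.08542×-0.01901 + 0.99635×0.99982×1.00000 = 0.002553 + 0.996171 = 0.998724.
Q̄ = (S₀/π) × [bracket] = (1277/π) × 0.998724 = 406.0 W/m².

Q̄ ≈ 406 W/m²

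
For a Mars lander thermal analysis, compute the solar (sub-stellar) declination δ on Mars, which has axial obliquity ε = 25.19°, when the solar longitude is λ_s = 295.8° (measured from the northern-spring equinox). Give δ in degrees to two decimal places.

δ = -22.53°

sin δ = sin ε · sin λ_s = sin 25.19° × sin 295.8° = -0.383195.
δ = arcsin(-0.383195) = -22.53°.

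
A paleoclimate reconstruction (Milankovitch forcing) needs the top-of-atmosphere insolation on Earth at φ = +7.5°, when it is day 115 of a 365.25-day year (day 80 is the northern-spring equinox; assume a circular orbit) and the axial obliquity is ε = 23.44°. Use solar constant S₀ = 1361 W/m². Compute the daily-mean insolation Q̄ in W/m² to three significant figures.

Q̄ ≈ 439 W/m²

Solar longitude: λ_s = 360° × (115 − 80)/365.25 = 34.497°.
sin δ = sin 23.44° × sin 34.497° = 0.22529, so δ = +13.020°.
cos H₀ = −tan(+7.5°) tan(+13.020°) = -0.0304, H₀ = 1.6012 rad.
Bracket: H₀ sin φ sin δ + cos φ cos δ sin H₀ = 1.6012×0.13053×0.22529 + 0.99144×0.97429×0.99954 = 0.047087 + 0.965506 = 1.012593.
Q̄ = (S₀/π) × [bracket] = (1361/π) × 1.012593 = 438.7 W/m².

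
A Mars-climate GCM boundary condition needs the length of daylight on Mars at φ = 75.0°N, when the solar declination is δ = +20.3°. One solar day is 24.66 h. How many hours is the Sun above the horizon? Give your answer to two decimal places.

Sunrise equation: cos H₀ = −tan φ · tan δ = -1.3805 ≤ −1, so the Sun never sets (polar day) and H₀ = π.
Daylight = 2H₀/(2π) × 24.66 h = (3.1416/π) × 24.66 = 24.66 h.

24.66 h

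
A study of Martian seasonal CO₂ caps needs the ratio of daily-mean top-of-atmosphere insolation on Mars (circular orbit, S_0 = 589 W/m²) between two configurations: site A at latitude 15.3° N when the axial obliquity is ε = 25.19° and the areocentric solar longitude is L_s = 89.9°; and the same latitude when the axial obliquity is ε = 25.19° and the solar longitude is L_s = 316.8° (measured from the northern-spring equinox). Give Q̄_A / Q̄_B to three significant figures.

— Configuration A (ϕ=+15.3°):
sin δ = sin 25.19° × sin 89.9° = 0.42562, so δ = +25.190°.
cos h₀ = −tan(+15.3°) tan(+25.190°) = -0.1287, h₀ = 1.6998 rad.
Bracket: h₀ sin ϕ sin δ + cos ϕ cos δ sin h₀ = 1.6998×0.26387×0.42562 + 0.96456×0.90490×0.99169 = 0.190902 + 0.865577 = 1.056479.
Q̄ = (S_0/π) × [bracket] = (589/π) × 1.056479 = 198.07 W/m².
— Configuration B (ϕ=+15.3°):
Solar declination: sin δ = sin ε · sin L_s = sin 25.19° × sin 316.8° = -0.29136, so δ = -16.939°.
cos h₀ = −tan(+15.3°) tan(-16.939°) = 0.0833, h₀ = 1.4874 rad.
Bracket: h₀ sin ϕ sin δ + cos ϕ cos δ sin h₀ = 1.4874×0.26387×-0.29136 + 0.96456×0.95661×0.99652 = -0.114353 + 0.919497 = 0.805144.
Q̄ = (S_0/π) × [bracket] = (589/π) × 0.805144 = 150.95 W/m².
Ratio Q̄_A / Q̄_B = 198.07 / 150.95 = 1.312.

Q̄_A / Q̄_B ≈ 1.31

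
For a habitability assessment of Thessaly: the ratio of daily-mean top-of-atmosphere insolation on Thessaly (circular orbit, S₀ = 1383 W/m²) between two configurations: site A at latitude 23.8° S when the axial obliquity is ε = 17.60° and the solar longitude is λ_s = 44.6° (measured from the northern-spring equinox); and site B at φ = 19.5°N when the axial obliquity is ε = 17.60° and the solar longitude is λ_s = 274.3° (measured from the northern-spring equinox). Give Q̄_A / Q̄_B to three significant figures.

— Configuration A (φ=-23.8°):
Solar declination: sin δ = sin ε · sin λ_s = sin 17.60° × sin 44.6° = 0.21231, so δ = +12.258°.
cos H₀ = −tan(-23.8°) tan(+12.258°) = 0.0958, H₀ = 1.4748 rad.
Bracket: H₀ sin φ sin δ + cos φ cos δ sin H₀ = 1.4748×-0.40355×0.21231 + 0.91496×0.97720×0.99540 = -0.126357 + 0.889986 = 0.763629.
Q̄ = (S₀/π) × [bracket] = (1383/π) × 0.763629 = 336.17 W/m².
— Configuration B (φ=+19.5°):
Solar declination: sin δ = sin ε · sin λ_s = sin 17.60° × sin 274.3° = -0.30152, so δ = -17.549°.
cos H₀ = −tan(+19.5°) tan(-17.549°) = 0.1120, H₀ = 1.4586 rad.
Bracket: H₀ sin φ sin δ + cos φ cos δ sin H₀ = 1.4586×0.33381×-0.30152 + 0.94264×0.95346×0.99371 = -0.146809 + 0.893116 = 0.746307.
Q̄ = (S₀/π) × [bracket] = (1383/π) × 0.746307 = 328.54 W/m².
Ratio Q̄_A / Q̄_B = 336.17 / 328.54 = 1.023.

Q̄_A / Q̄_B ≈ 1.02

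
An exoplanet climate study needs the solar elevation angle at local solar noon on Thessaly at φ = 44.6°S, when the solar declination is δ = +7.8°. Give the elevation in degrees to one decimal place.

37.6°

At local noon the hour angle is zero, so the zenith angle equals |φ − δ| = |-44.6° − (+7.800°)| = 52.400°.
Elevation = 90° − 52.400° = 37.6°.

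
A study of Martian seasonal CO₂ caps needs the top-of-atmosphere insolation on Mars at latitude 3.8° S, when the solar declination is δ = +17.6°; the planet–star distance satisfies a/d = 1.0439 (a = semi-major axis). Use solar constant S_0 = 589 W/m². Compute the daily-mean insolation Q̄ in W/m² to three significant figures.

cos h₀ = −tan(-3.8°) tan(+17.600°) = 0.0211, h₀ = 1.5497 rad.
Bracket: h₀ sin ϕ sin δ + cos ϕ cos δ sin h₀ = 1.5497×-0.06627×0.30237 + 0.99780×0.95319×0.99978 = -0.031053 + 0.950884 = 0.919831.
Inverse-square distance factor (a/d)² = 1.0439² = 1.089727.
Q̄ = (S_0/π) × 1.089727 × [bracket] = (589/π) × 1.089727 × 0.919831 = 187.9 W/m².

Q̄ ≈ 188 W/m²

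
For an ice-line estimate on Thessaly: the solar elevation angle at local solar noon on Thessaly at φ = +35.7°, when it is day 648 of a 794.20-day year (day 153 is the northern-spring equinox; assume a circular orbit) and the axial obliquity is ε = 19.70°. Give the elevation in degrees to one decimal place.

40.7°

Solar longitude: λ_s = 360° × (648 − 153)/794.20 = 224.377°.
sin δ = sin 19.70° × sin 224.377° = -0.23576, so δ = -13.636°.
At local noon the hour angle is zero, so the zenith angle equals |φ − δ| = |+35.7° − (-13.636°)| = 49.336°.
Elevation = 90° − 49.336° = 40.7°.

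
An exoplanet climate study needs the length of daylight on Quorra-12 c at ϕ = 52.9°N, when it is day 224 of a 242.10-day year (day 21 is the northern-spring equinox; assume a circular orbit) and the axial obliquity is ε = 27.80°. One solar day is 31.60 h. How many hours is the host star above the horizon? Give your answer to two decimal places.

9.69 h

Solar longitude: L_s = 360° × (224 − 21)/242.10 = 301.859°.
sin δ = sin 27.80° × sin 301.859° = -0.39613, so δ = -23.336°.
cos h₀ = −tan ϕ · tan δ = −tan(+52.9°) × tan(-23.336°) = 0.5704, so h₀ = 0.9638 rad = 55.22°.
Daylight = 2h₀/(2π) × 31.60 h = (0.9638/π) × 31.60 = 9.69 h.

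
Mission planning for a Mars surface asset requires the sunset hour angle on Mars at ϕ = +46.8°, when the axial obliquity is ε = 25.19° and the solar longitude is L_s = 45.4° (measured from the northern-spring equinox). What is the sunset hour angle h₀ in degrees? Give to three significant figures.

Solar declination: sin δ = sin ε · sin L_s = sin 25.19° × sin 45.4° = 0.30305, so δ = +17.641°.
cos h₀ = −tan ϕ · tan δ = −tan(+46.8°) × tan(+17.641°) = -0.3386, so h₀ = 1.9163 rad = 109.79°.

h₀ = 110°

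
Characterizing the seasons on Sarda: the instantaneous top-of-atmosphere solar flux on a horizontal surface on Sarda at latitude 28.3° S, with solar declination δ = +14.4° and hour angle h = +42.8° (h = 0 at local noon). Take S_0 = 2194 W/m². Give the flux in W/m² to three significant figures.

cos θ_z = sin ϕ sin δ + cos ϕ cos δ cos h = -0.117901 + 0.625736 = 0.507835.
Flux = S_0 · cos θ_z = 2194 × 0.507835 = 1114 W/m².

1.11e+03 W/m²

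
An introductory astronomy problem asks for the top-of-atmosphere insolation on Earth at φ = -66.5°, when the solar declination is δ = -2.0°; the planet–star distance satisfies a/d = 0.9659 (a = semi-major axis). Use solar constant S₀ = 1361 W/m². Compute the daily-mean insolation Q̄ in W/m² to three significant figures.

Q̄ ≈ 182 W/m²

cos H₀ = −tan(-66.5°) tan(-2.000°) = -0.0803, H₀ = 1.6512 rad.
Bracket: H₀ sin φ sin δ + cos φ cos δ sin H₀ = 1.6512×-0.91706×-0.03490 + 0.39875×0.99939×0.99677 = 0.052847 + 0.397220 = 0.450067.
Inverse-square distance factor (a/d)² = 0.9659² = 0.932963.
Q̄ = (S₀/π) × 0.932963 × [bracket] = (1361/π) × 0.932963 × 0.450067 = 181.9 W/m².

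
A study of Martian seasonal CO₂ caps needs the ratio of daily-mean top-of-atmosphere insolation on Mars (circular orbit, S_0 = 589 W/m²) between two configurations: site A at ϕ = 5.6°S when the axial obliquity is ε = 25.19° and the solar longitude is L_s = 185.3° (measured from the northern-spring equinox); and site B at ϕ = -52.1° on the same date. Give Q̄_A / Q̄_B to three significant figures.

— Configuration A (ϕ=-5.6°):
Solar declination: sin δ = sin ε · sin L_s = sin 25.19° × sin 185.3° = -0.03931, so δ = -2.253°.
cos h₀ = −tan(-5.6°) tan(-2.253°) = -0.0039, h₀ = 1.5747 rad.
Bracket: h₀ sin ϕ sin δ + cos ϕ cos δ sin h₀ = 1.5747×-0.09758×-0.03931 + 0.99523×0.99923×0.99999 = 0.006040 + 0.994454 = 1.000494.
Q̄ = (S_0/π) × [bracket] = (589/π) × 1.000494 = 187.58 W/m².
— Configuration B (ϕ=-52.1°):
cos h₀ = −tan(-52.1°) tan(-2.253°) = -0.0505, h₀ = 1.6214 rad.
Bracket: h₀ sin ϕ sin δ + cos ϕ cos δ sin h₀ = 1.6214×-0.78908×-0.03931 + 0.61429×0.99923×0.99872 = 0.050294 + 0.613031 = 0.663325.
Q̄ = (S_0/π) × [bracket] = (589/π) × 0.663325 = 124.36 W/m².
Ratio Q̄_A / Q̄_B = 187.58 / 124.36 = 1.508.

Q̄_A / Q̄_B ≈ 1.51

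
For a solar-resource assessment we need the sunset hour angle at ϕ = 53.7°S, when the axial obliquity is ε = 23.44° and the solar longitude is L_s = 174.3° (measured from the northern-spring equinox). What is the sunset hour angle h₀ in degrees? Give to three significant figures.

h₀ = 86.9°

Solar declination: sin δ = sin ε · sin L_s = sin 23.44° × sin 174.3° = 0.03951, so δ = +2.264°.
cos h₀ = −tan ϕ · tan δ = −tan(-53.7°) × tan(+2.264°) = 0.0538, so h₀ = 1.5169 rad = 86.91°.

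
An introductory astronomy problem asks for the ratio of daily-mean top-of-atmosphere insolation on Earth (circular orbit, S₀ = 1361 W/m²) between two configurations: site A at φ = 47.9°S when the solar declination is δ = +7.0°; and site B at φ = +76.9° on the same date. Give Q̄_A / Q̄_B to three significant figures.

— Configuration A (φ=-47.9°):
cos H₀ = −tan(-47.9°) tan(+7.000°) = 0.1359, H₀ = 1.4345 rad.
Bracket: H₀ sin φ sin δ + cos φ cos δ sin H₀ = 1.4345×-0.74198×0.12187 + 0.67043×0.99255×0.99072 = -0.129715 + 0.659260 = 0.529545.
Q̄ = (S₀/π) × [bracket] = (1361/π) × 0.529545 = 229.41 W/m².
— Configuration B (φ=+76.9°):
cos H₀ = −tan(+76.9°) tan(+7.000°) = -0.5276, H₀ = 2.1266 rad.
Bracket: H₀ sin φ sin δ + cos φ cos δ sin H₀ = 2.1266×0.97398×0.12187 + 0.22665×0.99255×0.84947 = 0.252425 + 0.191098 = 0.443523.
Q̄ = (S₀/π) × [bracket] = (1361/π) × 0.443523 = 192.14 W/m².
Ratio Q̄_A / Q̄_B = 229.41 / 192.14 = 1.194.

Q̄_A / Q̄_B ≈ 1.19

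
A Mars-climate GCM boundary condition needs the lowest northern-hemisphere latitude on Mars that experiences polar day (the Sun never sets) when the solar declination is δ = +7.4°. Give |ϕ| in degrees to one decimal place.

Polar day requires cos h₀ = −tan ϕ tan δ ≤ −1, i.e. tan ϕ tan δ ≥ 1.
The boundary is |tan ϕ| · |tan δ| = 1, so |ϕ| = 90° − |δ| = 90° − 7.4° = 82.6° in the northern hemisphere.

|ϕ| = 82.6°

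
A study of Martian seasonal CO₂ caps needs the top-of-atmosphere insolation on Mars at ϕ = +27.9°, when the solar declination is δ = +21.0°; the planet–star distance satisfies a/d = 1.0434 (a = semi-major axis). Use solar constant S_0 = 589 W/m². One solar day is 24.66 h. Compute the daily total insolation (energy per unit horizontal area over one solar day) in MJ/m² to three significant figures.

20.0 MJ/m²

cos h₀ = −tan(+27.9°) tan(+21.000°) = -0.2032, h₀ = 1.7755 rad.
Bracket: h₀ sin ϕ sin δ + cos ϕ cos δ sin h₀ = 1.7755×0.46793×0.35837 + 0.88377×0.93358×0.97913 = 0.297737 + 0.807851 = 1.105588.
Inverse-square distance factor (a/d)² = 1.0434² = 1.088684.
Q̄ = (S_0/π) × 1.088684 × [bracket] = (589/π) × 1.088684 × 1.105588 = 225.66 W/m².
Daily total = Q̄ × 24.66 h × 3600 s/h = 225.66 × 24.66 × 3600 / 10⁶ = 20.03 MJ/m².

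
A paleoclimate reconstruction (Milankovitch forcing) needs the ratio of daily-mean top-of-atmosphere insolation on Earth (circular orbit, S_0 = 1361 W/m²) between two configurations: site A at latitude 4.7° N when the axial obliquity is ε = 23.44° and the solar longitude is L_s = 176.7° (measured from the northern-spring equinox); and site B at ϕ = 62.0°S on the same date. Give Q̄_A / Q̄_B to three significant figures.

— Configuration A (ϕ=+4.7°):
Solar declination: sin δ = sin ε · sin L_s = sin 23.44° × sin 176.7° = 0.02290, so δ = +1.312°.
cos h₀ = −tan(+4.7°) tan(+1.312°) = -0.0019, h₀ = 1.5727 rad.
Bracket: h₀ sin ϕ sin δ + cos ϕ cos δ sin h₀ = 1.5727×0.08194×0.02290 + 0.99664×0.99974×1.00000 = 0.002951 + 0.996381 = 0.999332.
Q̄ = (S_0/π) × [bracket] = (1361/π) × 0.999332 = 432.93 W/m².
— Configuration B (ϕ=-62.0°):
cos h₀ = −tan(-62.0°) tan(+1.312°) = 0.0431, h₀ = 1.5277 rad.
Bracket: h₀ sin ϕ sin δ + cos ϕ cos δ sin h₀ = 1.5277×-0.88295×0.02290 + 0.46947×0.99974×0.99907 = -0.030889 + 0.468911 = 0.438022.
Q̄ = (S_0/π) × [bracket] = (1361/π) × 0.438022 = 189.76 W/m².
Ratio Q̄_A / Q̄_B = 432.93 / 189.76 = 2.281.

Q̄_A / Q̄_B ≈ 2.28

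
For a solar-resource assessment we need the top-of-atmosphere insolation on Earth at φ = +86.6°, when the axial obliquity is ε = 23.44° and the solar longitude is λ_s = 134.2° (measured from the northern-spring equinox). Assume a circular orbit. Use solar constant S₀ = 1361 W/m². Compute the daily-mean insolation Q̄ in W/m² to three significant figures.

Solar declination: sin δ = sin ε · sin λ_s = sin 23.44° × sin 134.2° = 0.28518, so δ = +16.570°.
cos H₀ = −tan(+86.6°) tan(+16.570°) = -5.0081 ≤ −1 ⇒ polar day, H₀ = π.
Bracket: H₀ sin φ sin δ + cos φ cos δ sin H₀ = 3.1416×0.99824×0.28518 + 0.05931×0.95847×0.00000 = 0.894345 + 0.000000 = 0.894345.
Q̄ = (S₀/π) × [bracket] = (1361/π) × 0.894345 = 387.4 W/m².

Q̄ ≈ 387 W/m²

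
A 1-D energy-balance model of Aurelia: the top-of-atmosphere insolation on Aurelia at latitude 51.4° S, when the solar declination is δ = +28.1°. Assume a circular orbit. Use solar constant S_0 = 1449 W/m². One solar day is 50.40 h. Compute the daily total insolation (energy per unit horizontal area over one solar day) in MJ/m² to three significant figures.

8.42 MJ/m²

cos h₀ = −tan(-51.4°) tan(+28.100°) = 0.6689, h₀ = 0.8381 rad.
Bracket: h₀ sin ϕ sin δ + cos ϕ cos δ sin h₀ = 0.8381×-0.78152×0.47101 + 0.62388×0.88213×0.74338 = -0.308508 + 0.409114 = 0.100606.
Q̄ = (S_0/π) × [bracket] = (1449/π) × 0.100606 = 46.403 W/m².
Daily total = Q̄ × 50.40 h × 3600 s/h = 46.403 × 50.40 × 3600 / 10⁶ = 8.419 MJ/m².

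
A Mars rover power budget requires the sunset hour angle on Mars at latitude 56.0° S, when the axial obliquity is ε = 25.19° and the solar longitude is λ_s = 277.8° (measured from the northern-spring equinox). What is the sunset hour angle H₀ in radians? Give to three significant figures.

H₀ = 2.33 rad

Solar declination: sin δ = sin ε · sin λ_s = sin 25.19° × sin 277.8° = -0.42168, so δ = -24.941°.
cos H₀ = −tan φ · tan δ = −tan(-56.0°) × tan(-24.941°) = -0.6895, so H₀ = 2.3316 rad = 133.59°.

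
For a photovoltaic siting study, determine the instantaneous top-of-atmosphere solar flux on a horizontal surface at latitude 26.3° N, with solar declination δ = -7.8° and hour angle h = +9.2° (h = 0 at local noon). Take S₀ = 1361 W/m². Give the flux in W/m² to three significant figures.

cos θ_z = sin φ sin δ + cos φ cos δ cos h = -0.060132 + 0.876767 = 0.816635.
Flux = S₀ · cos θ_z = 1361 × 0.816635 = 1111 W/m².

1.11e+03 W/m²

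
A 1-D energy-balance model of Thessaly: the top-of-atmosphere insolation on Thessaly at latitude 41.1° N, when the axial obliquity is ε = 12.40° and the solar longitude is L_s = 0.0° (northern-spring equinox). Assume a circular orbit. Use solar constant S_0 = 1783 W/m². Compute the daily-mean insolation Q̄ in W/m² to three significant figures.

Solar declination: sin δ = sin ε · sin L_s = sin 12.40° × sin 0.0° = 0.00000, so δ = +0.000°.
cos h₀ = −tan(+41.1°) tan(+0.000°) = -0.0000, h₀ = 1.5708 rad.
Bracket: h₀ sin ϕ sin δ + cos ϕ cos δ sin h₀ = 1.5708×0.65738×0.00000 + 0.75356×1.00000×1.00000 = 0.000000 + 0.753560 = 0.753560.
Q̄ = (S_0/π) × [bracket] = (1783/π) × 0.753560 = 427.7 W/m².

Q̄ ≈ 428 W/m²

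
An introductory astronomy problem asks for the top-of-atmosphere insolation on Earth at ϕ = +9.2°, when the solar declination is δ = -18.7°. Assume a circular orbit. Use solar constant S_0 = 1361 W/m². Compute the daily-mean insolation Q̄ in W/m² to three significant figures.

Q̄ ≈ 371 W/m²

cos h₀ = −tan(+9.2°) tan(-18.700°) = 0.0548, h₀ = 1.5159 rad.
Bracket: h₀ sin ϕ sin δ + cos ϕ cos δ sin h₀ = 1.5159×0.15988×-0.32061 + 0.98714×0.94721×0.99850 = -0.077704 + 0.933626 = 0.855922.
Q̄ = (S_0/π) × [bracket] = (1361/π) × 0.855922 = 370.8 W/m².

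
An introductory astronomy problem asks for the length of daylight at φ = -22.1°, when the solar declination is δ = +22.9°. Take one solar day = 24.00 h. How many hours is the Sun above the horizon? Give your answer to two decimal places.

cos H₀ = −tan φ · tan δ = −tan(-22.1°) × tan(+22.900°) = 0.1715, so H₀ = 1.3984 rad = 80.12°.
Daylight = 2H₀/(2π) × 24.00 h = (1.3984/π) × 24.00 = 10.68 h.

10.68 h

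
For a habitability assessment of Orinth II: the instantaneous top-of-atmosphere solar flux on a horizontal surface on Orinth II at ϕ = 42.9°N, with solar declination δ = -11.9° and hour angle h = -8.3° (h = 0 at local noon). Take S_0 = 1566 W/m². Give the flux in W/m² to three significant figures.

891 W/m²

cos θ_z = sin ϕ sin δ + cos ϕ cos δ cos h = -0.140367 + 0.709292 = 0.568925.
Flux = S_0 · cos θ_z = 1566 × 0.568925 = 890.9 W/m².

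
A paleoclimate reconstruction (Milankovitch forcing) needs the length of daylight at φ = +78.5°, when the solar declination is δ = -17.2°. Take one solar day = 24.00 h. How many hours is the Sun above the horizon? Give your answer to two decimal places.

0.00 h

cos H₀ = −tan φ · tan δ = 1.5215 ≥ 1, so the Sun never rises (polar night) and H₀ = 0.
Daylight = 2H₀/(2π) × 24.00 h = (0.0000/π) × 24.00 = 0.00 h.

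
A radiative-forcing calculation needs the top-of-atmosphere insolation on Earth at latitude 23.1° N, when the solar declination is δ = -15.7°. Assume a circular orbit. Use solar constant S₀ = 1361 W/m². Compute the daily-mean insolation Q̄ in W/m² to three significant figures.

cos H₀ = −tan(+23.1°) tan(-15.700°) = 0.1199, H₀ = 1.4506 rad.
Bracket: H₀ sin φ sin δ + cos φ cos δ sin H₀ = 1.4506×0.39234×-0.27060 + 0.91982×0.96269×0.99279 = -0.154006 + 0.879117 = 0.725111.
Q̄ = (S₀/π) × [bracket] = (1361/π) × 0.725111 = 314.1 W/m².

Q̄ ≈ 314 W/m²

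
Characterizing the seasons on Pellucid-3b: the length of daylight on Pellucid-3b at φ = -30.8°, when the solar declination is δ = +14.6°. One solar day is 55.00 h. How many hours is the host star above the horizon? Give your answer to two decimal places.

24.77 h

cos H₀ = −tan φ · tan δ = −tan(-30.8°) × tan(+14.600°) = 0.1553, so H₀ = 1.4149 rad = 81.07°.
Daylight = 2H₀/(2π) × 55.00 h = (1.4149/π) × 55.00 = 24.77 h.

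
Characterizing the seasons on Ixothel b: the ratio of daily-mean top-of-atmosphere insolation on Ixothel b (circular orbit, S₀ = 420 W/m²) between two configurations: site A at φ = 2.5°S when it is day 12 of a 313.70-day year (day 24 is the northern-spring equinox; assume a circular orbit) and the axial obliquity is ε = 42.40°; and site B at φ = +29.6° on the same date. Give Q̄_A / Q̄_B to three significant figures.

Q̄_A / Q̄_B ≈ 1.35

— Configuration A (φ=-2.5°):
Solar longitude: λ_s = 360° × (12 − 24)/313.70 = -13.771°, i.e. -13.771° + 360° = 346.229°.
sin δ = sin 42.40° × sin 346.229° = -0.16051, so δ = -9.237°.
cos H₀ = −tan(-2.5°) tan(-9.237°) = -0.0071, H₀ = 1.5779 rad.
Bracket: H₀ sin φ sin δ + cos φ cos δ sin H₀ = 1.5779×-0.04362×-0.16051 + 0.99905×0.98703×0.99997 = 0.011048 + 0.986063 = 0.997111.
Q̄ = (S₀/π) × [bracket] = (420/π) × 0.997111 = 133.30 W/m².
— Configuration B (φ=+29.6°):
cos H₀ = −tan(+29.6°) tan(-9.237°) = 0.0924, H₀ = 1.4783 rad.
Bracket: H₀ sin φ sin δ + cos φ cos δ sin H₀ = 1.4783×0.49394×-0.16051 + 0.86949×0.98703×0.99572 = -0.117203 + 0.854540 = 0.737337.
Q̄ = (S₀/π) × [bracket] = (420/π) × 0.737337 = 98.575 W/m².
Ratio Q̄_A / Q̄_B = 133.30 / 98.575 = 1.352.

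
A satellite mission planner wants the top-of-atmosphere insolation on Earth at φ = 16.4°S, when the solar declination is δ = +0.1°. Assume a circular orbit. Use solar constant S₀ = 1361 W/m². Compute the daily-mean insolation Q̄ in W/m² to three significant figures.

cos H₀ = −tan(-16.4°) tan(+0.100°) = 0.0005, H₀ = 1.5703 rad.
Bracket: H₀ sin φ sin δ + cos φ cos δ sin H₀ = 1.5703×-0.28234×0.00175 + 0.95931×1.00000×1.00000 = -0.000776 + 0.959310 = 0.958534.
Q̄ = (S₀/π) × [bracket] = (1361/π) × 0.958534 = 415.3 W/m².

Q̄ ≈ 415 W/m²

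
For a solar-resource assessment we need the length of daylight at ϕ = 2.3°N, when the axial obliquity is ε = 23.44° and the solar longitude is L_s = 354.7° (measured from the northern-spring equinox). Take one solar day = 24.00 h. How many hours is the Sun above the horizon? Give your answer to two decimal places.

Solar declination: sin δ = sin ε · sin L_s = sin 23.44° × sin 354.7° = -0.03674, so δ = -2.106°.
cos h₀ = −tan ϕ · tan δ = −tan(+2.3°) × tan(-2.106°) = 0.0015, so h₀ = 1.5693 rad = 89.92°.
Daylight = 2h₀/(2π) × 24.00 h = (1.5693/π) × 24.00 = 11.99 h.

11.99 h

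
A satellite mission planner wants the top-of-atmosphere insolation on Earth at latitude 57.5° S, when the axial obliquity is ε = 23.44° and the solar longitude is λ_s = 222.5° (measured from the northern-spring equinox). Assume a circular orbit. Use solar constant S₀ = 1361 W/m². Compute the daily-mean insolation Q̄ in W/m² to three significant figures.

Q̄ ≈ 400 W/m²

Solar declination: sin δ = sin ε · sin λ_s = sin 23.44° × sin 222.5° = -0.26874, so δ = -15.589°.
cos H₀ = −tan(-57.5°) tan(-15.589°) = -0.4380, H₀ = 2.0241 rad.
Bracket: H₀ sin φ sin δ + cos φ cos δ sin H₀ = 2.0241×-0.84339×-0.26874 + 0.53730×0.96321×0.89900 = 0.458768 + 0.465262 = 0.924030.
Q̄ = (S₀/π) × [bracket] = (1361/π) × 0.924030 = 400.3 W/m².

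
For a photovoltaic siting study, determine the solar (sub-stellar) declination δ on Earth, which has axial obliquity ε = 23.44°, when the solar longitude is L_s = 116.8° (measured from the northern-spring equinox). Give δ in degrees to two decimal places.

δ = +20.80°

sin δ = sin ε · sin L_s = sin 23.44° × sin 116.8° = 0.355060.
δ = arcsin(0.355060) = +20.80°.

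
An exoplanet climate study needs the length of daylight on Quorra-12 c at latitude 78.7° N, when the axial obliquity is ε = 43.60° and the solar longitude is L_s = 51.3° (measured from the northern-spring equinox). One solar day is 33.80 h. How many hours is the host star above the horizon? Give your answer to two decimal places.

Solar declination: sin δ = sin ε · sin L_s = sin 43.60° × sin 51.3° = 0.53820, so δ = +32.561°.
Sunrise equation: cos h₀ = −tan ϕ · tan δ = -3.1957 ≤ −1, so the host star never sets (polar day) and h₀ = π.
Daylight = 2h₀/(2π) × 33.80 h = (3.1416/π) × 33.80 = 33.80 h.

33.80 h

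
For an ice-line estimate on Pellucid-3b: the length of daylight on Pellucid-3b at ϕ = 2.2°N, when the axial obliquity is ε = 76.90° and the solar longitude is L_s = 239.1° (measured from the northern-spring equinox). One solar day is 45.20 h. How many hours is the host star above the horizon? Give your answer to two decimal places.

21.76 h

Solar declination: sin δ = sin ε · sin L_s = sin 76.90° × sin 239.1° = -0.83573, so δ = -56.692°.
cos h₀ = −tan ϕ · tan δ = −tan(+2.2°) × tan(-56.692°) = 0.0585, so h₀ = 1.5123 rad = 86.65°.
Daylight = 2h₀/(2π) × 45.20 h = (1.5123/π) × 45.20 = 21.76 h.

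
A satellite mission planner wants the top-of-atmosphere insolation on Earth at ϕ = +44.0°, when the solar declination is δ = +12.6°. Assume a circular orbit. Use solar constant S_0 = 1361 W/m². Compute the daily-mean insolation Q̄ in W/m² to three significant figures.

cos h₀ = −tan(+44.0°) tan(+12.600°) = -0.2159, h₀ = 1.7884 rad.
Bracket: h₀ sin ϕ sin δ + cos ϕ cos δ sin h₀ = 1.7884×0.69466×0.21814 + 0.71934×0.97592×0.97642 = 0.271002 + 0.685465 = 0.956467.
Q̄ = (S_0/π) × [bracket] = (1361/π) × 0.956467 = 414.4 W/m².

Q̄ ≈ 414 W/m²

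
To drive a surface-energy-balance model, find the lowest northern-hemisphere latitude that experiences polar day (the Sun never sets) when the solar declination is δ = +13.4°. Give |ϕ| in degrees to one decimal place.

Polar day requires cos h₀ = −tan ϕ tan δ ≤ −1, i.e. tan ϕ tan δ ≥ 1.
The boundary is |tan ϕ| · |tan δ| = 1, so |ϕ| = 90° − |δ| = 90° − 13.4° = 76.6° in the northern hemisphere.

|ϕ| = 76.6°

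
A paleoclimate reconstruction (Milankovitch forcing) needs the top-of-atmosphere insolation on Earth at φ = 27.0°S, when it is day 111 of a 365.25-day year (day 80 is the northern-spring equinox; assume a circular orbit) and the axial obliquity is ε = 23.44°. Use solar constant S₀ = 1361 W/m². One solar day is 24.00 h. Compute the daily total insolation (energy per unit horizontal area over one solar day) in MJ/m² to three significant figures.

Solar longitude: λ_s = 360° × (111 − 80)/365.25 = 30.554°.
sin δ = sin 23.44° × sin 30.554° = 0.20222, so δ = +11.667°.
cos H₀ = −tan(-27.0°) tan(+11.667°) = 0.1052, H₀ = 1.4654 rad.
Bracket: H₀ sin φ sin δ + cos φ cos δ sin H₀ = 1.4654×-0.45399×0.20222 + 0.89101×0.97934×0.99445 = -0.134532 + 0.867759 = 0.733227.
Q̄ = (S₀/π) × [bracket] = (1361/π) × 0.733227 = 317.65 W/m².
Daily total = Q̄ × 24.00 h × 3600 s/h = 317.65 × 24.00 × 3600 / 10⁶ = 27.44 MJ/m².

27.4 MJ/m²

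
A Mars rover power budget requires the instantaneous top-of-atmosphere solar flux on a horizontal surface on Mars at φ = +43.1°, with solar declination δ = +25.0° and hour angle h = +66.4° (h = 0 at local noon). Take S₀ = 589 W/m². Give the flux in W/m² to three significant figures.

cos θ_z = sin φ sin δ + cos φ cos δ cos h = 0.288764 + 0.264932 = 0.553696.
Flux = S₀ · cos θ_z = 589 × 0.553696 = 326.1 W/m².

326 W/m²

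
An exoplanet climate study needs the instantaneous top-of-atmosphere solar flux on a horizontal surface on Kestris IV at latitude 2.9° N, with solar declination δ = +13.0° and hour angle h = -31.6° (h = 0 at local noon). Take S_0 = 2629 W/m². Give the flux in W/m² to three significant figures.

cos θ_z = sin ϕ sin δ + cos ϕ cos δ cos h = 0.011381 + 0.828834 = 0.840215.
Flux = S_0 · cos θ_z = 2629 × 0.840215 = 2209 W/m².

2.21e+03 W/m²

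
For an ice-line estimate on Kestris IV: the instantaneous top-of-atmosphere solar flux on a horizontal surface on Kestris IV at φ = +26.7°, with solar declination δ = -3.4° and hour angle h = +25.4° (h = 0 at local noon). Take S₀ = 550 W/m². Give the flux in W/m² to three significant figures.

cos θ_z = sin φ sin δ + cos φ cos δ cos h = -0.026647 + 0.805593 = 0.778946.
Flux = S₀ · cos θ_z = 550 × 0.778946 = 428.4 W/m².

428 W/m²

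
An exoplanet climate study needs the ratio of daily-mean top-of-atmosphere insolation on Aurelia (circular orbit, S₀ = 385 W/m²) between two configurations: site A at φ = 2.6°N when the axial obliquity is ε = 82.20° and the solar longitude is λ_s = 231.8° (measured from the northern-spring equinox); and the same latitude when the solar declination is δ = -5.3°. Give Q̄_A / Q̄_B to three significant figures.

Q̄_A / Q̄_B ≈ 0.579

— Configuration A (φ=+2.6°):
Solar declination: sin δ = sin ε · sin λ_s = sin 82.20° × sin 231.8° = -0.77859, so δ = -51.131°.
cos H₀ = −tan(+2.6°) tan(-51.131°) = 0.0563, H₀ = 1.5144 rad.
Bracket: H₀ sin φ sin δ + cos φ cos δ sin H₀ = 1.5144×0.04536×-0.77859 + 0.99897×0.62754×0.99841 = -0.053484 + 0.625897 = 0.572413.
Q̄ = (S₀/π) × [bracket] = (385/π) × 0.572413 = 70.149 W/m².
— Configuration B (φ=+2.6°):
cos H₀ = −tan(+2.6°) tan(-5.300°) = 0.0042, H₀ = 1.5666 rad.
Bracket: H₀ sin φ sin δ + cos φ cos δ sin H₀ = 1.5666×0.04536×-0.09237 + 0.99897×0.99572×0.99999 = -0.006564 + 0.994684 = 0.988120.
Q̄ = (S₀/π) × [bracket] = (385/π) × 0.988120 = 121.09 W/m².
Ratio Q̄_A / Q̄_B = 70.149 / 121.09 = 0.5793.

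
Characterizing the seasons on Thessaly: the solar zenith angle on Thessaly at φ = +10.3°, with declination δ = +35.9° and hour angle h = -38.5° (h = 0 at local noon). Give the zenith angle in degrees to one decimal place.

θ_z = 43.2°

cos θ_z = sin φ sin δ + cos φ cos δ cos h = 0.104845 + 0.623729 = 0.728574.
θ_z = arccos(0.728574) = 43.2°.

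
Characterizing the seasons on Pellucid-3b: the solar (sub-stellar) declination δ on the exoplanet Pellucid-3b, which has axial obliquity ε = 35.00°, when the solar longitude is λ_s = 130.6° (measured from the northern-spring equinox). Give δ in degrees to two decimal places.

δ = +25.82°

sin δ = sin ε · sin λ_s = sin 35.00° × sin 130.6° = 0.435500.
δ = arcsin(0.435500) = +25.82°.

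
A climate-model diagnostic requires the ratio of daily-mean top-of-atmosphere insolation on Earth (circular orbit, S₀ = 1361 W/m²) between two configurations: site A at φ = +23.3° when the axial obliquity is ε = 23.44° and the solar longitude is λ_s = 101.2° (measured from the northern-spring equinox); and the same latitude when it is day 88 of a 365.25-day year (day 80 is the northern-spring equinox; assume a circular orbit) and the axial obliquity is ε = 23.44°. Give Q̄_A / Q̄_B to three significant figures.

Q̄_A / Q̄_B ≈ 1.16

— Configuration A (φ=+23.3°):
Solar declination: sin δ = sin ε · sin λ_s = sin 23.44° × sin 101.2° = 0.39021, so δ = +22.968°.
cos H₀ = −tan(+23.3°) tan(+22.968°) = -0.1825, H₀ = 1.7543 rad.
Bracket: H₀ sin φ sin δ + cos φ cos δ sin H₀ = 1.7543×0.39555×0.39021 + 0.91845×0.92072×0.98320 = 0.270772 + 0.831429 = 1.102201.
Q̄ = (S₀/π) × [bracket] = (1361/π) × 1.102201 = 477.50 W/m².
— Configuration B (φ=+23.3°):
Solar longitude: λ_s = 360° × (88 − 80)/365.25 = 7.885°.
sin δ = sin 23.44° × sin 7.885° = 0.05457, so δ = +3.128°.
cos H₀ = −tan(+23.3°) tan(+3.128°) = -0.0235, H₀ = 1.5943 rad.
Bracket: H₀ sin φ sin δ + cos φ cos δ sin H₀ = 1.5943×0.39555×0.05457 + 0.91845×0.99851×0.99972 = 0.034413 + 0.916825 = 0.951238.
Q̄ = (S₀/π) × [bracket] = (1361/π) × 0.951238 = 412.10 W/m².
Ratio Q̄_A / Q̄_B = 477.50 / 412.10 = 1.159.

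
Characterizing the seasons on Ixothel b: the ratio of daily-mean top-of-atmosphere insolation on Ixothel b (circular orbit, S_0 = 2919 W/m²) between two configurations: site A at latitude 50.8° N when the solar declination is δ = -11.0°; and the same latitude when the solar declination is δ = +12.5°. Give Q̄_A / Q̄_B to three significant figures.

— Configuration A (ϕ=+50.8°):
cos h₀ = −tan(+50.8°) tan(-11.000°) = 0.2383, h₀ = 1.3301 rad.
Bracket: h₀ sin ϕ sin δ + cos ϕ cos δ sin h₀ = 1.3301×0.77494×-0.19081 + 0.63203×0.98163×0.97118 = -0.196677 + 0.602539 = 0.405862.
Q̄ = (S_0/π) × [bracket] = (2919/π) × 0.405862 = 377.11 W/m².
— Configuration B (ϕ=+50.8°):
cos h₀ = −tan(+50.8°) tan(+12.500°) = -0.2718, h₀ = 1.8461 rad.
Bracket: h₀ sin ϕ sin δ + cos ϕ cos δ sin h₀ = 1.8461×0.77494×0.21644 + 0.63203×0.97630×0.96235 = 0.309643 + 0.593819 = 0.903462.
Q̄ = (S_0/π) × [bracket] = (2919/π) × 0.903462 = 839.45 W/m².
Ratio Q̄_A / Q̄_B = 377.11 / 839.45 = 0.4492.

Q̄_A / Q̄_B ≈ 0.449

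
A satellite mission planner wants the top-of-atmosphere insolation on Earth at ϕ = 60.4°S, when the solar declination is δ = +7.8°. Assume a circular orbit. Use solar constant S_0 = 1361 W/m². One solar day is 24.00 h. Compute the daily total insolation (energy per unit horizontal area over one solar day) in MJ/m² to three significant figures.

11.9 MJ/m²

cos h₀ = −tan(-60.4°) tan(+7.800°) = 0.2411, h₀ = 1.3273 rad.
Bracket: h₀ sin ϕ sin δ + cos ϕ cos δ sin h₀ = 1.3273×-0.86949×0.13572 + 0.49394×0.99075×0.97049 = -0.156631 + 0.474930 = 0.318299.
Q̄ = (S_0/π) × [bracket] = (1361/π) × 0.318299 = 137.89 W/m².
Daily total = Q̄ × 24.00 h × 3600 s/h = 137.89 × 24.00 × 3600 / 10⁶ = 11.91 MJ/m².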